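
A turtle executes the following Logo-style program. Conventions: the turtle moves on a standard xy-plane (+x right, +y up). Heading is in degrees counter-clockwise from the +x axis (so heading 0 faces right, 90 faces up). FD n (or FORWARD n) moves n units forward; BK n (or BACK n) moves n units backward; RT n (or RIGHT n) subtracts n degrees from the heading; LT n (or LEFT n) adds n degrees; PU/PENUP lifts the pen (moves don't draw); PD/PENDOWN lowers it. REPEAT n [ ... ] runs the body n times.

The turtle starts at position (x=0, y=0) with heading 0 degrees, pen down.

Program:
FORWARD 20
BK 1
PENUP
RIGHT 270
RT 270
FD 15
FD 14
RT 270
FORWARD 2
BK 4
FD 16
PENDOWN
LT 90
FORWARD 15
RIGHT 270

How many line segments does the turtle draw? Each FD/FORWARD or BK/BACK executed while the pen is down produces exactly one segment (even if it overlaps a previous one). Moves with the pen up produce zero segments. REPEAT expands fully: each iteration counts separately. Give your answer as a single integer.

Executing turtle program step by step:
Start: pos=(0,0), heading=0, pen down
FD 20: (0,0) -> (20,0) [heading=0, draw]
BK 1: (20,0) -> (19,0) [heading=0, draw]
PU: pen up
RT 270: heading 0 -> 90
RT 270: heading 90 -> 180
FD 15: (19,0) -> (4,0) [heading=180, move]
FD 14: (4,0) -> (-10,0) [heading=180, move]
RT 270: heading 180 -> 270
FD 2: (-10,0) -> (-10,-2) [heading=270, move]
BK 4: (-10,-2) -> (-10,2) [heading=270, move]
FD 16: (-10,2) -> (-10,-14) [heading=270, move]
PD: pen down
LT 90: heading 270 -> 0
FD 15: (-10,-14) -> (5,-14) [heading=0, draw]
RT 270: heading 0 -> 90
Final: pos=(5,-14), heading=90, 3 segment(s) drawn
Segments drawn: 3

Answer: 3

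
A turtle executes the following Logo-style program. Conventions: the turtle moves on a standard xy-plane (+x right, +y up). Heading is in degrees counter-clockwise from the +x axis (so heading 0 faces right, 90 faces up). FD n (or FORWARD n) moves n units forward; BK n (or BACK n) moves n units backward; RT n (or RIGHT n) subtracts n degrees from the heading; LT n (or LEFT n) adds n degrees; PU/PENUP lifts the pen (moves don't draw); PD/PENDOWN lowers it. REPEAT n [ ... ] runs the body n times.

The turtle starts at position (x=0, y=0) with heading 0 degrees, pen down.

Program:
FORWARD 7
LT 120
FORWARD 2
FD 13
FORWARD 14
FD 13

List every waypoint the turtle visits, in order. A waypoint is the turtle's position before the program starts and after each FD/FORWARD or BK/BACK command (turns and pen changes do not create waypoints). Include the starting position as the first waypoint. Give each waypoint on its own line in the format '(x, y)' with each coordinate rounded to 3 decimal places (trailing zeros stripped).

Executing turtle program step by step:
Start: pos=(0,0), heading=0, pen down
FD 7: (0,0) -> (7,0) [heading=0, draw]
LT 120: heading 0 -> 120
FD 2: (7,0) -> (6,1.732) [heading=120, draw]
FD 13: (6,1.732) -> (-0.5,12.99) [heading=120, draw]
FD 14: (-0.5,12.99) -> (-7.5,25.115) [heading=120, draw]
FD 13: (-7.5,25.115) -> (-14,36.373) [heading=120, draw]
Final: pos=(-14,36.373), heading=120, 5 segment(s) drawn
Waypoints (6 total):
(0, 0)
(7, 0)
(6, 1.732)
(-0.5, 12.99)
(-7.5, 25.115)
(-14, 36.373)

Answer: (0, 0)
(7, 0)
(6, 1.732)
(-0.5, 12.99)
(-7.5, 25.115)
(-14, 36.373)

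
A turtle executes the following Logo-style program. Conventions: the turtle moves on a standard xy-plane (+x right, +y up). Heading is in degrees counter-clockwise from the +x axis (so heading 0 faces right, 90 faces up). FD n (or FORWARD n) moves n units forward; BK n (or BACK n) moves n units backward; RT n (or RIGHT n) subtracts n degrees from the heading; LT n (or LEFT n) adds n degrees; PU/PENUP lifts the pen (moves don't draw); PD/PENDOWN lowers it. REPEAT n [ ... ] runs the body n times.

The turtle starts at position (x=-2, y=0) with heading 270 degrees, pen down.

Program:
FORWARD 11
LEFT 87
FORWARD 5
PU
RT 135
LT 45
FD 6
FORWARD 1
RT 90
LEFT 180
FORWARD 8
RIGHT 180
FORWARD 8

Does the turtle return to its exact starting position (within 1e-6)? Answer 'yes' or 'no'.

Executing turtle program step by step:
Start: pos=(-2,0), heading=270, pen down
FD 11: (-2,0) -> (-2,-11) [heading=270, draw]
LT 87: heading 270 -> 357
FD 5: (-2,-11) -> (2.993,-11.262) [heading=357, draw]
PU: pen up
RT 135: heading 357 -> 222
LT 45: heading 222 -> 267
FD 6: (2.993,-11.262) -> (2.679,-17.253) [heading=267, move]
FD 1: (2.679,-17.253) -> (2.627,-18.252) [heading=267, move]
RT 90: heading 267 -> 177
LT 180: heading 177 -> 357
FD 8: (2.627,-18.252) -> (10.616,-18.671) [heading=357, move]
RT 180: heading 357 -> 177
FD 8: (10.616,-18.671) -> (2.627,-18.252) [heading=177, move]
Final: pos=(2.627,-18.252), heading=177, 2 segment(s) drawn

Start position: (-2, 0)
Final position: (2.627, -18.252)
Distance = 18.829; >= 1e-6 -> NOT closed

Answer: no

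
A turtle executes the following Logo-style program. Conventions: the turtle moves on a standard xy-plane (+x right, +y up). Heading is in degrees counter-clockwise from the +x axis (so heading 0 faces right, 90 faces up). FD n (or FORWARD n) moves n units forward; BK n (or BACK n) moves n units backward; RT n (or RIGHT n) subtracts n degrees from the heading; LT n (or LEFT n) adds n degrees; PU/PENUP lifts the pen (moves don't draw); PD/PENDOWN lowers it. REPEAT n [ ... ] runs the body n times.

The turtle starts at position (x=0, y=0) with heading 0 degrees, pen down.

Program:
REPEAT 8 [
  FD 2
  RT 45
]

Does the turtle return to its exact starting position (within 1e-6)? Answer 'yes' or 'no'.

Executing turtle program step by step:
Start: pos=(0,0), heading=0, pen down
REPEAT 8 [
  -- iteration 1/8 --
  FD 2: (0,0) -> (2,0) [heading=0, draw]
  RT 45: heading 0 -> 315
  -- iteration 2/8 --
  FD 2: (2,0) -> (3.414,-1.414) [heading=315, draw]
  RT 45: heading 315 -> 270
  -- iteration 3/8 --
  FD 2: (3.414,-1.414) -> (3.414,-3.414) [heading=270, draw]
  RT 45: heading 270 -> 225
  -- iteration 4/8 --
  FD 2: (3.414,-3.414) -> (2,-4.828) [heading=225, draw]
  RT 45: heading 225 -> 180
  -- iteration 5/8 --
  FD 2: (2,-4.828) -> (0,-4.828) [heading=180, draw]
  RT 45: heading 180 -> 135
  -- iteration 6/8 --
  FD 2: (0,-4.828) -> (-1.414,-3.414) [heading=135, draw]
  RT 45: heading 135 -> 90
  -- iteration 7/8 --
  FD 2: (-1.414,-3.414) -> (-1.414,-1.414) [heading=90, draw]
  RT 45: heading 90 -> 45
  -- iteration 8/8 --
  FD 2: (-1.414,-1.414) -> (0,0) [heading=45, draw]
  RT 45: heading 45 -> 0
]
Final: pos=(0,0), heading=0, 8 segment(s) drawn

Start position: (0, 0)
Final position: (0, 0)
Distance = 0; < 1e-6 -> CLOSED

Answer: yes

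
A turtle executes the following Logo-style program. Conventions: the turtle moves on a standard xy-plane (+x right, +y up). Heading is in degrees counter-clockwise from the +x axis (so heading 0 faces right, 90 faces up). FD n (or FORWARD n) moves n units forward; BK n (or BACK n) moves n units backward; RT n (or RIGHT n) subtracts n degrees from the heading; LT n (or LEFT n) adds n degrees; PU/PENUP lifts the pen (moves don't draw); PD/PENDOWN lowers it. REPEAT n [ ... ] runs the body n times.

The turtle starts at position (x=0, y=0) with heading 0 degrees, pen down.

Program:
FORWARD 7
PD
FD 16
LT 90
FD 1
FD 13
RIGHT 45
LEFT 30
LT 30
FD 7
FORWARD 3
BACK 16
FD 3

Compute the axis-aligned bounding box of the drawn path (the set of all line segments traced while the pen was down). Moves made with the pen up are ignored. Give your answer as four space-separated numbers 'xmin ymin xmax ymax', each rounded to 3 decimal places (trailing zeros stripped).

Executing turtle program step by step:
Start: pos=(0,0), heading=0, pen down
FD 7: (0,0) -> (7,0) [heading=0, draw]
PD: pen down
FD 16: (7,0) -> (23,0) [heading=0, draw]
LT 90: heading 0 -> 90
FD 1: (23,0) -> (23,1) [heading=90, draw]
FD 13: (23,1) -> (23,14) [heading=90, draw]
RT 45: heading 90 -> 45
LT 30: heading 45 -> 75
LT 30: heading 75 -> 105
FD 7: (23,14) -> (21.188,20.761) [heading=105, draw]
FD 3: (21.188,20.761) -> (20.412,23.659) [heading=105, draw]
BK 16: (20.412,23.659) -> (24.553,8.204) [heading=105, draw]
FD 3: (24.553,8.204) -> (23.776,11.102) [heading=105, draw]
Final: pos=(23.776,11.102), heading=105, 8 segment(s) drawn

Segment endpoints: x in {0, 7, 20.412, 21.188, 23, 23.776, 24.553}, y in {0, 1, 8.204, 11.102, 14, 20.761, 23.659}
xmin=0, ymin=0, xmax=24.553, ymax=23.659

Answer: 0 0 24.553 23.659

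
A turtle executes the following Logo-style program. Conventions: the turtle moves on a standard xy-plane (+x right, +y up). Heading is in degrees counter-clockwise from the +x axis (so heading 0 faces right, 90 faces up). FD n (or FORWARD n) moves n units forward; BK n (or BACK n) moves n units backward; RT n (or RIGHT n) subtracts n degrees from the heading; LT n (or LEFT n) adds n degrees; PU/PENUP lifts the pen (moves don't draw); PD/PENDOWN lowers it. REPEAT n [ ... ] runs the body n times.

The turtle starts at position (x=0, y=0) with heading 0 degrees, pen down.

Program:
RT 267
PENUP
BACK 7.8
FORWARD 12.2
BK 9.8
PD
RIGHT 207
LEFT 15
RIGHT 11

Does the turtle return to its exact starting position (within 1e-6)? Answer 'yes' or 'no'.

Answer: no

Derivation:
Executing turtle program step by step:
Start: pos=(0,0), heading=0, pen down
RT 267: heading 0 -> 93
PU: pen up
BK 7.8: (0,0) -> (0.408,-7.789) [heading=93, move]
FD 12.2: (0.408,-7.789) -> (-0.23,4.394) [heading=93, move]
BK 9.8: (-0.23,4.394) -> (0.283,-5.393) [heading=93, move]
PD: pen down
RT 207: heading 93 -> 246
LT 15: heading 246 -> 261
RT 11: heading 261 -> 250
Final: pos=(0.283,-5.393), heading=250, 0 segment(s) drawn

Start position: (0, 0)
Final position: (0.283, -5.393)
Distance = 5.4; >= 1e-6 -> NOT closed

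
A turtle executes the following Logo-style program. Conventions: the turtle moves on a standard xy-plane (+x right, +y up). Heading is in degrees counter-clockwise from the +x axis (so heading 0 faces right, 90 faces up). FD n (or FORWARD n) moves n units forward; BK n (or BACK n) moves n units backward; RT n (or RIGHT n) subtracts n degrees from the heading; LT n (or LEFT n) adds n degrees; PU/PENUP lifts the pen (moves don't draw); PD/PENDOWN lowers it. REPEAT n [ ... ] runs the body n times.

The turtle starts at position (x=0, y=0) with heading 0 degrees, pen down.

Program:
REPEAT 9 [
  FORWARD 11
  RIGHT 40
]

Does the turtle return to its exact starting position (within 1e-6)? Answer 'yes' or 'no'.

Answer: yes

Derivation:
Executing turtle program step by step:
Start: pos=(0,0), heading=0, pen down
REPEAT 9 [
  -- iteration 1/9 --
  FD 11: (0,0) -> (11,0) [heading=0, draw]
  RT 40: heading 0 -> 320
  -- iteration 2/9 --
  FD 11: (11,0) -> (19.426,-7.071) [heading=320, draw]
  RT 40: heading 320 -> 280
  -- iteration 3/9 --
  FD 11: (19.426,-7.071) -> (21.337,-17.904) [heading=280, draw]
  RT 40: heading 280 -> 240
  -- iteration 4/9 --
  FD 11: (21.337,-17.904) -> (15.837,-27.43) [heading=240, draw]
  RT 40: heading 240 -> 200
  -- iteration 5/9 --
  FD 11: (15.837,-27.43) -> (5.5,-31.192) [heading=200, draw]
  RT 40: heading 200 -> 160
  -- iteration 6/9 --
  FD 11: (5.5,-31.192) -> (-4.837,-27.43) [heading=160, draw]
  RT 40: heading 160 -> 120
  -- iteration 7/9 --
  FD 11: (-4.837,-27.43) -> (-10.337,-17.904) [heading=120, draw]
  RT 40: heading 120 -> 80
  -- iteration 8/9 --
  FD 11: (-10.337,-17.904) -> (-8.426,-7.071) [heading=80, draw]
  RT 40: heading 80 -> 40
  -- iteration 9/9 --
  FD 11: (-8.426,-7.071) -> (0,0) [heading=40, draw]
  RT 40: heading 40 -> 0
]
Final: pos=(0,0), heading=0, 9 segment(s) drawn

Start position: (0, 0)
Final position: (0, 0)
Distance = 0; < 1e-6 -> CLOSED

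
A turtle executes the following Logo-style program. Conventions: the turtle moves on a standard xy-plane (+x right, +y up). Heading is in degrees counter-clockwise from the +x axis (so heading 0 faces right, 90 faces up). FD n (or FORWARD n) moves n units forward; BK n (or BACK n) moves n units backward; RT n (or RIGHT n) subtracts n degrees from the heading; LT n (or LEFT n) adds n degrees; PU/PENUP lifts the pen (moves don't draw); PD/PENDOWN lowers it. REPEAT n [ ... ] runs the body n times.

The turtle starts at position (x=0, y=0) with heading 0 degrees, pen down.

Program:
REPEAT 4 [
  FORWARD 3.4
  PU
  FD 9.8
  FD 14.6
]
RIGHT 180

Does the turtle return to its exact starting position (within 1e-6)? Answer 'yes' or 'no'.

Answer: no

Derivation:
Executing turtle program step by step:
Start: pos=(0,0), heading=0, pen down
REPEAT 4 [
  -- iteration 1/4 --
  FD 3.4: (0,0) -> (3.4,0) [heading=0, draw]
  PU: pen up
  FD 9.8: (3.4,0) -> (13.2,0) [heading=0, move]
  FD 14.6: (13.2,0) -> (27.8,0) [heading=0, move]
  -- iteration 2/4 --
  FD 3.4: (27.8,0) -> (31.2,0) [heading=0, move]
  PU: pen up
  FD 9.8: (31.2,0) -> (41,0) [heading=0, move]
  FD 14.6: (41,0) -> (55.6,0) [heading=0, move]
  -- iteration 3/4 --
  FD 3.4: (55.6,0) -> (59,0) [heading=0, move]
  PU: pen up
  FD 9.8: (59,0) -> (68.8,0) [heading=0, move]
  FD 14.6: (68.8,0) -> (83.4,0) [heading=0, move]
  -- iteration 4/4 --
  FD 3.4: (83.4,0) -> (86.8,0) [heading=0, move]
  PU: pen up
  FD 9.8: (86.8,0) -> (96.6,0) [heading=0, move]
  FD 14.6: (96.6,0) -> (111.2,0) [heading=0, move]
]
RT 180: heading 0 -> 180
Final: pos=(111.2,0), heading=180, 1 segment(s) drawn

Start position: (0, 0)
Final position: (111.2, 0)
Distance = 111.2; >= 1e-6 -> NOT closed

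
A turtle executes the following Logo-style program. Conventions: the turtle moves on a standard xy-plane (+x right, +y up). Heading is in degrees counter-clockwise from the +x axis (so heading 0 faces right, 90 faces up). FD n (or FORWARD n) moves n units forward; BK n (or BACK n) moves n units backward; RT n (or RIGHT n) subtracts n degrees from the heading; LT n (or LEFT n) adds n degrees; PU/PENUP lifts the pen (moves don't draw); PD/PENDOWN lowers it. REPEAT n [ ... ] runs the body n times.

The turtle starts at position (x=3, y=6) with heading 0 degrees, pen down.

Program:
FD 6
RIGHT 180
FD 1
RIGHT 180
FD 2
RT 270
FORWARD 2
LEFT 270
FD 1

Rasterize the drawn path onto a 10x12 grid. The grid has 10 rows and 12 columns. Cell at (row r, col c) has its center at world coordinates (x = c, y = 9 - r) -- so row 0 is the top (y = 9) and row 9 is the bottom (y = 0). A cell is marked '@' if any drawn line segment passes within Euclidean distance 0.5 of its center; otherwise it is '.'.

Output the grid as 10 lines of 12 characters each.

Answer: ............
..........@@
..........@.
...@@@@@@@@.
............
............
............
............
............
............

Derivation:
Segment 0: (3,6) -> (9,6)
Segment 1: (9,6) -> (8,6)
Segment 2: (8,6) -> (10,6)
Segment 3: (10,6) -> (10,8)
Segment 4: (10,8) -> (11,8)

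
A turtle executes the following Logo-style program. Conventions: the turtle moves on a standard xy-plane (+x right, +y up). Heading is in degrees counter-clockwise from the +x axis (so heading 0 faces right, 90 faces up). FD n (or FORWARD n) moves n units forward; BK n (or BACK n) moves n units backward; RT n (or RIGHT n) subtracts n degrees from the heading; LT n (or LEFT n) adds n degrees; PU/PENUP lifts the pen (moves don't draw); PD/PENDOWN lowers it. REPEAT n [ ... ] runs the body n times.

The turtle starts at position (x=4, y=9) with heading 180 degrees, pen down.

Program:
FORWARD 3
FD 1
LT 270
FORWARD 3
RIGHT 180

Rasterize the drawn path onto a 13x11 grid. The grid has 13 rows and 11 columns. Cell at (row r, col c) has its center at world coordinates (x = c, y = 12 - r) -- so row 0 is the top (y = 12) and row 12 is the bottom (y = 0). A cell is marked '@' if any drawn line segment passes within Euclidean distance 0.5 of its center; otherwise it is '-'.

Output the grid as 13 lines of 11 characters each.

Answer: @----------
@----------
@----------
@@@@@------
-----------
-----------
-----------
-----------
-----------
-----------
-----------
-----------
-----------

Derivation:
Segment 0: (4,9) -> (1,9)
Segment 1: (1,9) -> (0,9)
Segment 2: (0,9) -> (0,12)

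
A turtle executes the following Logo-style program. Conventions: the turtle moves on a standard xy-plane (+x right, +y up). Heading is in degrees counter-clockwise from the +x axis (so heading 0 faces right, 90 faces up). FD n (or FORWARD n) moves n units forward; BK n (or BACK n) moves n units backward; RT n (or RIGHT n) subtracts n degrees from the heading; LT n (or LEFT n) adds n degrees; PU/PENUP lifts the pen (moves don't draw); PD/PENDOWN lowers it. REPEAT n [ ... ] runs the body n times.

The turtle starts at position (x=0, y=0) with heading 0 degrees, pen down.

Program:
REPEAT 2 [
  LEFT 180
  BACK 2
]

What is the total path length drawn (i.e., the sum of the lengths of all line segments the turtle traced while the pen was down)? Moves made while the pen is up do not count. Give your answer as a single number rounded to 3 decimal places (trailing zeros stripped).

Answer: 4

Derivation:
Executing turtle program step by step:
Start: pos=(0,0), heading=0, pen down
REPEAT 2 [
  -- iteration 1/2 --
  LT 180: heading 0 -> 180
  BK 2: (0,0) -> (2,0) [heading=180, draw]
  -- iteration 2/2 --
  LT 180: heading 180 -> 0
  BK 2: (2,0) -> (0,0) [heading=0, draw]
]
Final: pos=(0,0), heading=0, 2 segment(s) drawn

Segment lengths:
  seg 1: (0,0) -> (2,0), length = 2
  seg 2: (2,0) -> (0,0), length = 2
Total = 4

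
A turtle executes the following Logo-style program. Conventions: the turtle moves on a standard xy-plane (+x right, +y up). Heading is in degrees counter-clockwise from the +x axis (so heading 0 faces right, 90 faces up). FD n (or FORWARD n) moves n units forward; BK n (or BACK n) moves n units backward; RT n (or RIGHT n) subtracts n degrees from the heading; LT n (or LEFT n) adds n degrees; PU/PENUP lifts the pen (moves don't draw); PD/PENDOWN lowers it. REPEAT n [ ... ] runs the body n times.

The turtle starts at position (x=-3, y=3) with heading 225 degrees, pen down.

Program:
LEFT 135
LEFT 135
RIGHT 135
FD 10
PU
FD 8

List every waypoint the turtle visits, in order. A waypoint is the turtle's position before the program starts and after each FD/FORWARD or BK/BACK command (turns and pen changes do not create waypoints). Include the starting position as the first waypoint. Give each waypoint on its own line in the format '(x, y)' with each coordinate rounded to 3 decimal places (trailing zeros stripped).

Executing turtle program step by step:
Start: pos=(-3,3), heading=225, pen down
LT 135: heading 225 -> 0
LT 135: heading 0 -> 135
RT 135: heading 135 -> 0
FD 10: (-3,3) -> (7,3) [heading=0, draw]
PU: pen up
FD 8: (7,3) -> (15,3) [heading=0, move]
Final: pos=(15,3), heading=0, 1 segment(s) drawn
Waypoints (3 total):
(-3, 3)
(7, 3)
(15, 3)

Answer: (-3, 3)
(7, 3)
(15, 3)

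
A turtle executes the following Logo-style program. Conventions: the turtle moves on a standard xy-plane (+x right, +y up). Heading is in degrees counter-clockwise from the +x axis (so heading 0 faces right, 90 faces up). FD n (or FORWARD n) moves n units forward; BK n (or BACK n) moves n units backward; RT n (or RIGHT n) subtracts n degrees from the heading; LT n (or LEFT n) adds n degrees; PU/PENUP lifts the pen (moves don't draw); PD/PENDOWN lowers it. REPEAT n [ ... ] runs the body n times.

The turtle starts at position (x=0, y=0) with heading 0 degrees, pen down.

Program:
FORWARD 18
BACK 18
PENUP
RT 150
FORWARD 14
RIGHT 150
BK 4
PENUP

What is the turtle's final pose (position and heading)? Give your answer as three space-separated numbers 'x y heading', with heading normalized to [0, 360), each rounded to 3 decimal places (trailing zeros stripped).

Executing turtle program step by step:
Start: pos=(0,0), heading=0, pen down
FD 18: (0,0) -> (18,0) [heading=0, draw]
BK 18: (18,0) -> (0,0) [heading=0, draw]
PU: pen up
RT 150: heading 0 -> 210
FD 14: (0,0) -> (-12.124,-7) [heading=210, move]
RT 150: heading 210 -> 60
BK 4: (-12.124,-7) -> (-14.124,-10.464) [heading=60, move]
PU: pen up
Final: pos=(-14.124,-10.464), heading=60, 2 segment(s) drawn

Answer: -14.124 -10.464 60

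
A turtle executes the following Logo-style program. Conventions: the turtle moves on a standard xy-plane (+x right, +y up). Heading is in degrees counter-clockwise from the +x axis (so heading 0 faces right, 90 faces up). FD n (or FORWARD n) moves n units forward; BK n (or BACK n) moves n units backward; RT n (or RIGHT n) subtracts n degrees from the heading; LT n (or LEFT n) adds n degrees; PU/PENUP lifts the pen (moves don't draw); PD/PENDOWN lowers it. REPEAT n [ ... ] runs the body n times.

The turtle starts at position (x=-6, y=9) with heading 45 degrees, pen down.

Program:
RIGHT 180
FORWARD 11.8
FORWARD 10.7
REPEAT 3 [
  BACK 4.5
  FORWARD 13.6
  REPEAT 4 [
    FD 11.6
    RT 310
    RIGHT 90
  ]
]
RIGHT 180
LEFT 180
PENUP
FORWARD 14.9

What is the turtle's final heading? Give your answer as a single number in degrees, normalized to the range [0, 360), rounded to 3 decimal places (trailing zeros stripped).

Answer: 105

Derivation:
Executing turtle program step by step:
Start: pos=(-6,9), heading=45, pen down
RT 180: heading 45 -> 225
FD 11.8: (-6,9) -> (-14.344,0.656) [heading=225, draw]
FD 10.7: (-14.344,0.656) -> (-21.91,-6.91) [heading=225, draw]
REPEAT 3 [
  -- iteration 1/3 --
  BK 4.5: (-21.91,-6.91) -> (-18.728,-3.728) [heading=225, draw]
  FD 13.6: (-18.728,-3.728) -> (-28.345,-13.345) [heading=225, draw]
  REPEAT 4 [
    -- iteration 1/4 --
    FD 11.6: (-28.345,-13.345) -> (-36.547,-21.547) [heading=225, draw]
    RT 310: heading 225 -> 275
    RT 90: heading 275 -> 185
    -- iteration 2/4 --
    FD 11.6: (-36.547,-21.547) -> (-48.103,-22.558) [heading=185, draw]
    RT 310: heading 185 -> 235
    RT 90: heading 235 -> 145
    -- iteration 3/4 --
    FD 11.6: (-48.103,-22.558) -> (-57.605,-15.905) [heading=145, draw]
    RT 310: heading 145 -> 195
    RT 90: heading 195 -> 105
    -- iteration 4/4 --
    FD 11.6: (-57.605,-15.905) -> (-60.607,-4.7) [heading=105, draw]
    RT 310: heading 105 -> 155
    RT 90: heading 155 -> 65
  ]
  -- iteration 2/3 --
  BK 4.5: (-60.607,-4.7) -> (-62.509,-8.778) [heading=65, draw]
  FD 13.6: (-62.509,-8.778) -> (-56.762,3.548) [heading=65, draw]
  REPEAT 4 [
    -- iteration 1/4 --
    FD 11.6: (-56.762,3.548) -> (-51.859,14.061) [heading=65, draw]
    RT 310: heading 65 -> 115
    RT 90: heading 115 -> 25
    -- iteration 2/4 --
    FD 11.6: (-51.859,14.061) -> (-41.346,18.963) [heading=25, draw]
    RT 310: heading 25 -> 75
    RT 90: heading 75 -> 345
    -- iteration 3/4 --
    FD 11.6: (-41.346,18.963) -> (-30.141,15.961) [heading=345, draw]
    RT 310: heading 345 -> 35
    RT 90: heading 35 -> 305
    -- iteration 4/4 --
    FD 11.6: (-30.141,15.961) -> (-23.488,6.459) [heading=305, draw]
    RT 310: heading 305 -> 355
    RT 90: heading 355 -> 265
  ]
  -- iteration 3/3 --
  BK 4.5: (-23.488,6.459) -> (-23.096,10.942) [heading=265, draw]
  FD 13.6: (-23.096,10.942) -> (-24.281,-2.607) [heading=265, draw]
  REPEAT 4 [
    -- iteration 1/4 --
    FD 11.6: (-24.281,-2.607) -> (-25.292,-14.163) [heading=265, draw]
    RT 310: heading 265 -> 315
    RT 90: heading 315 -> 225
    -- iteration 2/4 --
    FD 11.6: (-25.292,-14.163) -> (-33.494,-22.365) [heading=225, draw]
    RT 310: heading 225 -> 275
    RT 90: heading 275 -> 185
    -- iteration 3/4 --
    FD 11.6: (-33.494,-22.365) -> (-45.05,-23.376) [heading=185, draw]
    RT 310: heading 185 -> 235
    RT 90: heading 235 -> 145
    -- iteration 4/4 --
    FD 11.6: (-45.05,-23.376) -> (-54.552,-16.723) [heading=145, draw]
    RT 310: heading 145 -> 195
    RT 90: heading 195 -> 105
  ]
]
RT 180: heading 105 -> 285
LT 180: heading 285 -> 105
PU: pen up
FD 14.9: (-54.552,-16.723) -> (-58.409,-2.33) [heading=105, move]
Final: pos=(-58.409,-2.33), heading=105, 20 segment(s) drawn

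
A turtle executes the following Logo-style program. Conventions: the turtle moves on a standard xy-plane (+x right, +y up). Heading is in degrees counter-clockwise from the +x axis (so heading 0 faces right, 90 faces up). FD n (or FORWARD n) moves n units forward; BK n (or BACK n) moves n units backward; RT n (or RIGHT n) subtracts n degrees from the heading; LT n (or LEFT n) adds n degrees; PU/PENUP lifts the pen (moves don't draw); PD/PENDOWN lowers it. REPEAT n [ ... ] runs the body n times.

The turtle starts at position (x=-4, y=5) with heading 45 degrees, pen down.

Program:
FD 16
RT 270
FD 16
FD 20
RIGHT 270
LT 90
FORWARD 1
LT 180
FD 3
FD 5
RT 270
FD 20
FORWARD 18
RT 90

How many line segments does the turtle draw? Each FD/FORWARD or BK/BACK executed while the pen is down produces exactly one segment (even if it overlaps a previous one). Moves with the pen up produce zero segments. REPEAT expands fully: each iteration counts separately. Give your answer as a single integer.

Answer: 8

Derivation:
Executing turtle program step by step:
Start: pos=(-4,5), heading=45, pen down
FD 16: (-4,5) -> (7.314,16.314) [heading=45, draw]
RT 270: heading 45 -> 135
FD 16: (7.314,16.314) -> (-4,27.627) [heading=135, draw]
FD 20: (-4,27.627) -> (-18.142,41.77) [heading=135, draw]
RT 270: heading 135 -> 225
LT 90: heading 225 -> 315
FD 1: (-18.142,41.77) -> (-17.435,41.062) [heading=315, draw]
LT 180: heading 315 -> 135
FD 3: (-17.435,41.062) -> (-19.556,43.184) [heading=135, draw]
FD 5: (-19.556,43.184) -> (-23.092,46.719) [heading=135, draw]
RT 270: heading 135 -> 225
FD 20: (-23.092,46.719) -> (-37.234,32.577) [heading=225, draw]
FD 18: (-37.234,32.577) -> (-49.962,19.849) [heading=225, draw]
RT 90: heading 225 -> 135
Final: pos=(-49.962,19.849), heading=135, 8 segment(s) drawn
Segments drawn: 8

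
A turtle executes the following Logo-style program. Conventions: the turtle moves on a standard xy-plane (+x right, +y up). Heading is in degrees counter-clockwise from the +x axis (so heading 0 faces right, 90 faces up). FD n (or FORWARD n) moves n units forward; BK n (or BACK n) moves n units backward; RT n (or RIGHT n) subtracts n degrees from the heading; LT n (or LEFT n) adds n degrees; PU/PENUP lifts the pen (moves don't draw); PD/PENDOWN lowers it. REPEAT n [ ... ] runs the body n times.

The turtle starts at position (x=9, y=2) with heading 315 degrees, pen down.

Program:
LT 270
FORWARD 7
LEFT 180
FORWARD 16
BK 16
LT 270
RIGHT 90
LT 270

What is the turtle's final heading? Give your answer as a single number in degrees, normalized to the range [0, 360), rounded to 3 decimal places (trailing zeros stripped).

Answer: 135

Derivation:
Executing turtle program step by step:
Start: pos=(9,2), heading=315, pen down
LT 270: heading 315 -> 225
FD 7: (9,2) -> (4.05,-2.95) [heading=225, draw]
LT 180: heading 225 -> 45
FD 16: (4.05,-2.95) -> (15.364,8.364) [heading=45, draw]
BK 16: (15.364,8.364) -> (4.05,-2.95) [heading=45, draw]
LT 270: heading 45 -> 315
RT 90: heading 315 -> 225
LT 270: heading 225 -> 135
Final: pos=(4.05,-2.95), heading=135, 3 segment(s) drawn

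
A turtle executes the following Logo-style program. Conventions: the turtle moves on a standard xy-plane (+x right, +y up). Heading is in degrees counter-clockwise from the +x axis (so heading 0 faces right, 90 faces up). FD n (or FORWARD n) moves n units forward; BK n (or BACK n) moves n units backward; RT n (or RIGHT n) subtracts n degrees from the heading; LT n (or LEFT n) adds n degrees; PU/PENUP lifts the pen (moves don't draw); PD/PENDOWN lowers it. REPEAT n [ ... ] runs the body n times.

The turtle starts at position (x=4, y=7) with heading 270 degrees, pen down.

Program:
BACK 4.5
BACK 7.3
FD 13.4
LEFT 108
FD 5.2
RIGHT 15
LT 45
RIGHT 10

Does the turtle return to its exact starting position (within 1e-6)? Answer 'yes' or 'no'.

Answer: no

Derivation:
Executing turtle program step by step:
Start: pos=(4,7), heading=270, pen down
BK 4.5: (4,7) -> (4,11.5) [heading=270, draw]
BK 7.3: (4,11.5) -> (4,18.8) [heading=270, draw]
FD 13.4: (4,18.8) -> (4,5.4) [heading=270, draw]
LT 108: heading 270 -> 18
FD 5.2: (4,5.4) -> (8.945,7.007) [heading=18, draw]
RT 15: heading 18 -> 3
LT 45: heading 3 -> 48
RT 10: heading 48 -> 38
Final: pos=(8.945,7.007), heading=38, 4 segment(s) drawn

Start position: (4, 7)
Final position: (8.945, 7.007)
Distance = 4.945; >= 1e-6 -> NOT closed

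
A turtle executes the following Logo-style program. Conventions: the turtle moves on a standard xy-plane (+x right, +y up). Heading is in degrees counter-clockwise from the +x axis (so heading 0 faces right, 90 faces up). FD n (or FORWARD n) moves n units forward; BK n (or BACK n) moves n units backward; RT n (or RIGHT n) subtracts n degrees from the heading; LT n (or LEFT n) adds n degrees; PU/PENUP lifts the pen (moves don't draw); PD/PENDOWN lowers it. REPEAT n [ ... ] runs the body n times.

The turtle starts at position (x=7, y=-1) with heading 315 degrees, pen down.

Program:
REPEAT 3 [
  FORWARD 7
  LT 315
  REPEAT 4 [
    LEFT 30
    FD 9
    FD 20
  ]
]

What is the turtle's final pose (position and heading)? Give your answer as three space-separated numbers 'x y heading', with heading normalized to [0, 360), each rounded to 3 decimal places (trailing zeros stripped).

Answer: 89.833 131.847 180

Derivation:
Executing turtle program step by step:
Start: pos=(7,-1), heading=315, pen down
REPEAT 3 [
  -- iteration 1/3 --
  FD 7: (7,-1) -> (11.95,-5.95) [heading=315, draw]
  LT 315: heading 315 -> 270
  REPEAT 4 [
    -- iteration 1/4 --
    LT 30: heading 270 -> 300
    FD 9: (11.95,-5.95) -> (16.45,-13.744) [heading=300, draw]
    FD 20: (16.45,-13.744) -> (26.45,-31.064) [heading=300, draw]
    -- iteration 2/4 --
    LT 30: heading 300 -> 330
    FD 9: (26.45,-31.064) -> (34.244,-35.564) [heading=330, draw]
    FD 20: (34.244,-35.564) -> (51.564,-45.564) [heading=330, draw]
    -- iteration 3/4 --
    LT 30: heading 330 -> 0
    FD 9: (51.564,-45.564) -> (60.564,-45.564) [heading=0, draw]
    FD 20: (60.564,-45.564) -> (80.564,-45.564) [heading=0, draw]
    -- iteration 4/4 --
    LT 30: heading 0 -> 30
    FD 9: (80.564,-45.564) -> (88.359,-41.064) [heading=30, draw]
    FD 20: (88.359,-41.064) -> (105.679,-31.064) [heading=30, draw]
  ]
  -- iteration 2/3 --
  FD 7: (105.679,-31.064) -> (111.741,-27.564) [heading=30, draw]
  LT 315: heading 30 -> 345
  REPEAT 4 [
    -- iteration 1/4 --
    LT 30: heading 345 -> 15
    FD 9: (111.741,-27.564) -> (120.435,-25.235) [heading=15, draw]
    FD 20: (120.435,-25.235) -> (139.753,-20.059) [heading=15, draw]
    -- iteration 2/4 --
    LT 30: heading 15 -> 45
    FD 9: (139.753,-20.059) -> (146.117,-13.695) [heading=45, draw]
    FD 20: (146.117,-13.695) -> (160.259,0.447) [heading=45, draw]
    -- iteration 3/4 --
    LT 30: heading 45 -> 75
    FD 9: (160.259,0.447) -> (162.589,9.141) [heading=75, draw]
    FD 20: (162.589,9.141) -> (167.765,28.459) [heading=75, draw]
    -- iteration 4/4 --
    LT 30: heading 75 -> 105
    FD 9: (167.765,28.459) -> (165.436,37.153) [heading=105, draw]
    FD 20: (165.436,37.153) -> (160.259,56.471) [heading=105, draw]
  ]
  -- iteration 3/3 --
  FD 7: (160.259,56.471) -> (158.448,63.233) [heading=105, draw]
  LT 315: heading 105 -> 60
  REPEAT 4 [
    -- iteration 1/4 --
    LT 30: heading 60 -> 90
    FD 9: (158.448,63.233) -> (158.448,72.233) [heading=90, draw]
    FD 20: (158.448,72.233) -> (158.448,92.233) [heading=90, draw]
    -- iteration 2/4 --
    LT 30: heading 90 -> 120
    FD 9: (158.448,92.233) -> (153.948,100.027) [heading=120, draw]
    FD 20: (153.948,100.027) -> (143.948,117.347) [heading=120, draw]
    -- iteration 3/4 --
    LT 30: heading 120 -> 150
    FD 9: (143.948,117.347) -> (136.153,121.847) [heading=150, draw]
    FD 20: (136.153,121.847) -> (118.833,131.847) [heading=150, draw]
    -- iteration 4/4 --
    LT 30: heading 150 -> 180
    FD 9: (118.833,131.847) -> (109.833,131.847) [heading=180, draw]
    FD 20: (109.833,131.847) -> (89.833,131.847) [heading=180, draw]
  ]
]
Final: pos=(89.833,131.847), heading=180, 27 segment(s) drawn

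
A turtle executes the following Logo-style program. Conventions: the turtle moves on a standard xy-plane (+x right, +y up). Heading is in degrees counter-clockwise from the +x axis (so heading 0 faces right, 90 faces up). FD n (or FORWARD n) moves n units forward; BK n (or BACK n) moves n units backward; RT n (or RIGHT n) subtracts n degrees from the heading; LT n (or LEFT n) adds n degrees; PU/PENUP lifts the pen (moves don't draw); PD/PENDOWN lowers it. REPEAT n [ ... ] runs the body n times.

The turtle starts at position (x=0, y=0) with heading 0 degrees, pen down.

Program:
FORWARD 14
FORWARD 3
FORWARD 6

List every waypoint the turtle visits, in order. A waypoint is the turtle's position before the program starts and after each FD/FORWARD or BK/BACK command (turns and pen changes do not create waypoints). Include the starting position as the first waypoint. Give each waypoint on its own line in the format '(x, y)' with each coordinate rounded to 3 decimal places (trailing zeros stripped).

Answer: (0, 0)
(14, 0)
(17, 0)
(23, 0)

Derivation:
Executing turtle program step by step:
Start: pos=(0,0), heading=0, pen down
FD 14: (0,0) -> (14,0) [heading=0, draw]
FD 3: (14,0) -> (17,0) [heading=0, draw]
FD 6: (17,0) -> (23,0) [heading=0, draw]
Final: pos=(23,0), heading=0, 3 segment(s) drawn
Waypoints (4 total):
(0, 0)
(14, 0)
(17, 0)
(23, 0)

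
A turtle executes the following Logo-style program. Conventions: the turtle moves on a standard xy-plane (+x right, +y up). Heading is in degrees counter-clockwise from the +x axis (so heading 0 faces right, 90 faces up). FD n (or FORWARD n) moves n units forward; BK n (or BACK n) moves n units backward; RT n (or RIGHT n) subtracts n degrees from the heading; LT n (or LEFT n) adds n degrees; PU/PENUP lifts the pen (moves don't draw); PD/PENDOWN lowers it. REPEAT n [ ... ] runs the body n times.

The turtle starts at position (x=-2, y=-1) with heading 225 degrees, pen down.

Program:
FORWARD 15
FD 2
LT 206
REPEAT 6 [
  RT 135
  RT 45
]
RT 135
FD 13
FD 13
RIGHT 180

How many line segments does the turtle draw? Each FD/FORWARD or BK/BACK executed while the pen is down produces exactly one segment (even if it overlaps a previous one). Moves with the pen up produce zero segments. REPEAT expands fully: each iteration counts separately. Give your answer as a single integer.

Answer: 4

Derivation:
Executing turtle program step by step:
Start: pos=(-2,-1), heading=225, pen down
FD 15: (-2,-1) -> (-12.607,-11.607) [heading=225, draw]
FD 2: (-12.607,-11.607) -> (-14.021,-13.021) [heading=225, draw]
LT 206: heading 225 -> 71
REPEAT 6 [
  -- iteration 1/6 --
  RT 135: heading 71 -> 296
  RT 45: heading 296 -> 251
  -- iteration 2/6 --
  RT 135: heading 251 -> 116
  RT 45: heading 116 -> 71
  -- iteration 3/6 --
  RT 135: heading 71 -> 296
  RT 45: heading 296 -> 251
  -- iteration 4/6 --
  RT 135: heading 251 -> 116
  RT 45: heading 116 -> 71
  -- iteration 5/6 --
  RT 135: heading 71 -> 296
  RT 45: heading 296 -> 251
  -- iteration 6/6 --
  RT 135: heading 251 -> 116
  RT 45: heading 116 -> 71
]
RT 135: heading 71 -> 296
FD 13: (-14.021,-13.021) -> (-8.322,-24.705) [heading=296, draw]
FD 13: (-8.322,-24.705) -> (-2.623,-36.389) [heading=296, draw]
RT 180: heading 296 -> 116
Final: pos=(-2.623,-36.389), heading=116, 4 segment(s) drawn
Segments drawn: 4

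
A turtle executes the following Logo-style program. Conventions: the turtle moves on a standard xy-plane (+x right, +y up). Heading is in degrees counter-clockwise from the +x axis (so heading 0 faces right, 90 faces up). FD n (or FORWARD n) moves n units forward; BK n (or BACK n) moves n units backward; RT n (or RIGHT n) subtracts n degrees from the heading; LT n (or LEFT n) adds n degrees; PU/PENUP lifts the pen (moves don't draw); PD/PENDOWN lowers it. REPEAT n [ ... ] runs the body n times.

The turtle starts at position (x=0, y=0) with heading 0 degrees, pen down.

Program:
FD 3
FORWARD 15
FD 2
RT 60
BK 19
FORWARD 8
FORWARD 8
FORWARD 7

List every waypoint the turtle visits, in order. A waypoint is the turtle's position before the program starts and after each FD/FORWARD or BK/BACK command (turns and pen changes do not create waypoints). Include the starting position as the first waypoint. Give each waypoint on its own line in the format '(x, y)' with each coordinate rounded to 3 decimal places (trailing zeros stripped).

Answer: (0, 0)
(3, 0)
(18, 0)
(20, 0)
(10.5, 16.454)
(14.5, 9.526)
(18.5, 2.598)
(22, -3.464)

Derivation:
Executing turtle program step by step:
Start: pos=(0,0), heading=0, pen down
FD 3: (0,0) -> (3,0) [heading=0, draw]
FD 15: (3,0) -> (18,0) [heading=0, draw]
FD 2: (18,0) -> (20,0) [heading=0, draw]
RT 60: heading 0 -> 300
BK 19: (20,0) -> (10.5,16.454) [heading=300, draw]
FD 8: (10.5,16.454) -> (14.5,9.526) [heading=300, draw]
FD 8: (14.5,9.526) -> (18.5,2.598) [heading=300, draw]
FD 7: (18.5,2.598) -> (22,-3.464) [heading=300, draw]
Final: pos=(22,-3.464), heading=300, 7 segment(s) drawn
Waypoints (8 total):
(0, 0)
(3, 0)
(18, 0)
(20, 0)
(10.5, 16.454)
(14.5, 9.526)
(18.5, 2.598)
(22, -3.464)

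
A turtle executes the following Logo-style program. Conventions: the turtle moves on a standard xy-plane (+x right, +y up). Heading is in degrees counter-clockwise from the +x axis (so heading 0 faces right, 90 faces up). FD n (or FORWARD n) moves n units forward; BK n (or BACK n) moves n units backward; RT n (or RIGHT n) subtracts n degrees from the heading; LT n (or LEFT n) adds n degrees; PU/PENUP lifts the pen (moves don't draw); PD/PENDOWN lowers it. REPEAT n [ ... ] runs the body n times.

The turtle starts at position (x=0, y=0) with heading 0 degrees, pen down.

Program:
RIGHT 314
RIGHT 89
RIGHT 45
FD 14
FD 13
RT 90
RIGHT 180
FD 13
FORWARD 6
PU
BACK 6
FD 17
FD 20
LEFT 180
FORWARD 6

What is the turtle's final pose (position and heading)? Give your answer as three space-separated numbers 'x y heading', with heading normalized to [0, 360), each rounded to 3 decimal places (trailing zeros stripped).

Executing turtle program step by step:
Start: pos=(0,0), heading=0, pen down
RT 314: heading 0 -> 46
RT 89: heading 46 -> 317
RT 45: heading 317 -> 272
FD 14: (0,0) -> (0.489,-13.991) [heading=272, draw]
FD 13: (0.489,-13.991) -> (0.942,-26.984) [heading=272, draw]
RT 90: heading 272 -> 182
RT 180: heading 182 -> 2
FD 13: (0.942,-26.984) -> (13.934,-26.53) [heading=2, draw]
FD 6: (13.934,-26.53) -> (19.931,-26.32) [heading=2, draw]
PU: pen up
BK 6: (19.931,-26.32) -> (13.934,-26.53) [heading=2, move]
FD 17: (13.934,-26.53) -> (30.924,-25.937) [heading=2, move]
FD 20: (30.924,-25.937) -> (50.912,-25.239) [heading=2, move]
LT 180: heading 2 -> 182
FD 6: (50.912,-25.239) -> (44.915,-25.448) [heading=182, move]
Final: pos=(44.915,-25.448), heading=182, 4 segment(s) drawn

Answer: 44.915 -25.448 182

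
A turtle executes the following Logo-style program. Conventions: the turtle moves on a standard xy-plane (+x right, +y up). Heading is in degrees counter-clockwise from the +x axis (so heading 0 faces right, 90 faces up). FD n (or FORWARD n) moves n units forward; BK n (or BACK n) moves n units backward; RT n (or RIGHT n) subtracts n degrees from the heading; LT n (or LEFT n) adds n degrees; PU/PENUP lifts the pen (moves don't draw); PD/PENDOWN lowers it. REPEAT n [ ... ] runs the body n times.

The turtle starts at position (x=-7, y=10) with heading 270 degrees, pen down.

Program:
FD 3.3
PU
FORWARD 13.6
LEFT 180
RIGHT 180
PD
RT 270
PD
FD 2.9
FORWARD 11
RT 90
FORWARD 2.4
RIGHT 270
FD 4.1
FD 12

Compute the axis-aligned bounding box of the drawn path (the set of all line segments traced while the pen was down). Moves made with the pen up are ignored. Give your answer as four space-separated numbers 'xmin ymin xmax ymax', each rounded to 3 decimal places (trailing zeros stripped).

Executing turtle program step by step:
Start: pos=(-7,10), heading=270, pen down
FD 3.3: (-7,10) -> (-7,6.7) [heading=270, draw]
PU: pen up
FD 13.6: (-7,6.7) -> (-7,-6.9) [heading=270, move]
LT 180: heading 270 -> 90
RT 180: heading 90 -> 270
PD: pen down
RT 270: heading 270 -> 0
PD: pen down
FD 2.9: (-7,-6.9) -> (-4.1,-6.9) [heading=0, draw]
FD 11: (-4.1,-6.9) -> (6.9,-6.9) [heading=0, draw]
RT 90: heading 0 -> 270
FD 2.4: (6.9,-6.9) -> (6.9,-9.3) [heading=270, draw]
RT 270: heading 270 -> 0
FD 4.1: (6.9,-9.3) -> (11,-9.3) [heading=0, draw]
FD 12: (11,-9.3) -> (23,-9.3) [heading=0, draw]
Final: pos=(23,-9.3), heading=0, 6 segment(s) drawn

Segment endpoints: x in {-7, -7, -7, -4.1, 6.9, 11, 23}, y in {-9.3, -9.3, -9.3, -6.9, 6.7, 10}
xmin=-7, ymin=-9.3, xmax=23, ymax=10

Answer: -7 -9.3 23 10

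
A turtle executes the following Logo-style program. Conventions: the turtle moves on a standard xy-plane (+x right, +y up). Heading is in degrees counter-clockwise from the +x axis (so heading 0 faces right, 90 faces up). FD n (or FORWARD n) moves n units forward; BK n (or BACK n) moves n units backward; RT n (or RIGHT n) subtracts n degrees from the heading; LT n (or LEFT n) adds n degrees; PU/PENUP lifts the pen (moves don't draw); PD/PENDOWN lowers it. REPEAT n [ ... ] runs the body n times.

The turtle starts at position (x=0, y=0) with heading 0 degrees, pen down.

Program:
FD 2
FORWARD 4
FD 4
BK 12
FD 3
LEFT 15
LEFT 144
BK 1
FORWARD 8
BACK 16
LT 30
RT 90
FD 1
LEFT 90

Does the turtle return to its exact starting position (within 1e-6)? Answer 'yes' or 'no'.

Executing turtle program step by step:
Start: pos=(0,0), heading=0, pen down
FD 2: (0,0) -> (2,0) [heading=0, draw]
FD 4: (2,0) -> (6,0) [heading=0, draw]
FD 4: (6,0) -> (10,0) [heading=0, draw]
BK 12: (10,0) -> (-2,0) [heading=0, draw]
FD 3: (-2,0) -> (1,0) [heading=0, draw]
LT 15: heading 0 -> 15
LT 144: heading 15 -> 159
BK 1: (1,0) -> (1.934,-0.358) [heading=159, draw]
FD 8: (1.934,-0.358) -> (-5.535,2.509) [heading=159, draw]
BK 16: (-5.535,2.509) -> (9.402,-3.225) [heading=159, draw]
LT 30: heading 159 -> 189
RT 90: heading 189 -> 99
FD 1: (9.402,-3.225) -> (9.246,-2.238) [heading=99, draw]
LT 90: heading 99 -> 189
Final: pos=(9.246,-2.238), heading=189, 9 segment(s) drawn

Start position: (0, 0)
Final position: (9.246, -2.238)
Distance = 9.513; >= 1e-6 -> NOT closed

Answer: no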